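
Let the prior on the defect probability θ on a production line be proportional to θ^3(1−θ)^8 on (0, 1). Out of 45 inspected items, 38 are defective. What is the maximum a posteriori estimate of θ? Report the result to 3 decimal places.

θ̂_MAP = 0.732

The prior density ∝ θ^3(1−θ)^8 is the kernel of Beta(4, 9).
Data: 38 successes in 45 trials. The binomial likelihood contributes θ^38(1−θ)^7, so the posterior is Beta(4+38, 9+7) = Beta(42, 16).
For Beta(a, b) with a, b > 1 the mode is (a−1)/(a+b−2) = 41/56 ≈ 0.732.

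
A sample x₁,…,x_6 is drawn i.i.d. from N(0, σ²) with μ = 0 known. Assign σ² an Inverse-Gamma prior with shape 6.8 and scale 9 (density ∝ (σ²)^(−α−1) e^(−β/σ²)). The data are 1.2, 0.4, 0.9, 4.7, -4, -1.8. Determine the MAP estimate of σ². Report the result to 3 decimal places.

Sum of squared deviations about the known mean: SS = (1.2−0)² + (0.4−0)² + (0.9−0)² + (4.7−0)² + (-4−0)² + (-1.8−0)² = 43.74.
The Normal likelihood contributes (σ²)^(−n/2) exp(−SS/(2σ²)), so the posterior is Inverse-Gamma(α + n/2, β + SS/2) = Inverse-Gamma(9.8, 30.87).
The mode of Inverse-Gamma(a, b) is b/(a+1) = 30.87/10.8 ≈ 2.858.

σ̂²_MAP = 2.858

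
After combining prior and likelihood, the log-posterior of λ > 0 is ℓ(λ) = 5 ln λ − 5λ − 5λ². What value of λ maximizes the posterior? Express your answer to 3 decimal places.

λ̂_MAP = 0.500

ℓ'(λ) = 5/λ − 5 − 10λ. Setting this to zero and multiplying by λ: 10λ² + 5λ − 5 = 0.
λ = (−5 + √(5² + 4·10·5)) / (2·10) = (−5 + √225) / 20 = (−5 + 15)/20 = 1/2.
ℓ''(λ) = −5/λ² − 10 < 0, confirming a maximum.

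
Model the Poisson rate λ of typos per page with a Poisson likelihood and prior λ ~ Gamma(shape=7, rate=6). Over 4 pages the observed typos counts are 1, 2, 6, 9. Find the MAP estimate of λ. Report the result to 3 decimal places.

Σxᵢ = 1+2+6+9 = 18, with n = 4.
Posterior ∝ λ^6e^(−6λ) · λ^18e^(−4λ) = λ^24e^(−10λ), i.e. Gamma(shape=25, rate=10).
The mode of a Gamma(a, b) with a ≥ 1 (shape–rate) is (a−1)/b = 24/10 ≈ 2.400.

λ̂_MAP = 2.400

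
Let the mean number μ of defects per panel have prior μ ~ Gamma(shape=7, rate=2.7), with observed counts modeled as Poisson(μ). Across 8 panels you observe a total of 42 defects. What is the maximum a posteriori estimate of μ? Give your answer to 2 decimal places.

μ̂_MAP = 4.49

Σxᵢ = 42, n = 8.
Posterior ∝ μ^6e^(−2.7μ) · μ^42e^(−8μ) = μ^48e^(−10.7μ), i.e. Gamma(shape=49, rate=10.7).
The mode of a Gamma(a, b) with a ≥ 1 (shape–rate) is (a−1)/b = 48/10.7 ≈ 4.49.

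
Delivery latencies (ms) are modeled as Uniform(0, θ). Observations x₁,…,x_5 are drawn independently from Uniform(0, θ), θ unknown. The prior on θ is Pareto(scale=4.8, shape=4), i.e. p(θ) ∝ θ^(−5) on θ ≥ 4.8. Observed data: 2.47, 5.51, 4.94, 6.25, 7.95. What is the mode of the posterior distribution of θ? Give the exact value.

The Uniform(0, θ) likelihood is θ^(−n) for θ ≥ max(xᵢ), zero otherwise. Here max(xᵢ) = 7.95.
Posterior ∝ θ^(−5) · θ^(−5) = θ^(−10) on θ ≥ max(4.8, 7.95) = 7.95.
This density is strictly decreasing in θ, so the posterior mode lies at the lower boundary of the support.

θ̂_MAP = 7.95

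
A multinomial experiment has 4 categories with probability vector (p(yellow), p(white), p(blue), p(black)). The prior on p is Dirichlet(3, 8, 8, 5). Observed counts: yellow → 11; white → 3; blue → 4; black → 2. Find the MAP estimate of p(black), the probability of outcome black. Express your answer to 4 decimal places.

The posterior is Dirichlet(αᵢ + nᵢ) = Dirichlet(14, 11, 12, 7).
For a Dirichlet(a₁,…,a_K) with all aᵢ > 1, the mode has j-th component (aⱼ − 1)/(Σaᵢ − K).
Here Σaᵢ = 44 and K = 4, so p(black) = (7 − 1)/(44 − 4) = 6/40 ≈ 0.1500.

MAP estimate of p(black) = 0.1500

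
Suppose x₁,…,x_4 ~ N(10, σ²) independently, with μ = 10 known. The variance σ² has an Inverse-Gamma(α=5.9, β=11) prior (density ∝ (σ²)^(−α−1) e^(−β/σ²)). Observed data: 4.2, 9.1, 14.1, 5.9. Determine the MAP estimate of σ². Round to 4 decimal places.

Sum of squared deviations about the known mean: SS = (4.2−10)² + (9.1−10)² + (14.1−10)² + (5.9−10)² = 68.07.
The Normal likelihood contributes (σ²)^(−n/2) exp(−SS/(2σ²)), so the posterior is Inverse-Gamma(α + n/2, β + SS/2) = Inverse-Gamma(7.9, 45.035).
The mode of Inverse-Gamma(a, b) is b/(a+1) = 45.035/8.9 ≈ 5.0601.

σ̂²_MAP = 5.0601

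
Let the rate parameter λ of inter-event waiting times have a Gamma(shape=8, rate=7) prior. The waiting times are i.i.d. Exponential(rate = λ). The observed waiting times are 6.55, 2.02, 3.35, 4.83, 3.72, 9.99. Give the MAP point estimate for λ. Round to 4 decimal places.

λ̂_MAP = 0.3470

The Exponential(rate=λ) likelihood is ∝ λ^n e^(−λΣtᵢ). Here n = 6 and Σtᵢ = 6.55 + 2.02 + 3.35 + 4.83 + 3.72 + 9.99 = 30.46.
Posterior ∝ λ^7e^(−7λ) · λ^6e^(−30.46λ) = λ^13e^(−37.46λ), i.e. Gamma(14, 37.46).
Mode = (a−1)/b = 13/37.46 ≈ 0.3470.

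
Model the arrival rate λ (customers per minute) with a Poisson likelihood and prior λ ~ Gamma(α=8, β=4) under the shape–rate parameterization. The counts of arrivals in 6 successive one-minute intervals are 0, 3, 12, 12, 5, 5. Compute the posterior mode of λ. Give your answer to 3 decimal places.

Σxᵢ = 0+3+12+12+5+5 = 37, with n = 6.
Posterior ∝ λ^7e^(−4λ) · λ^37e^(−6λ) = λ^44e^(−10λ), i.e. Gamma(shape=45, rate=10).
The mode of a Gamma(a, b) with a ≥ 1 (shape–rate) is (a−1)/b = 44/10 ≈ 4.400.

λ̂_MAP = 4.400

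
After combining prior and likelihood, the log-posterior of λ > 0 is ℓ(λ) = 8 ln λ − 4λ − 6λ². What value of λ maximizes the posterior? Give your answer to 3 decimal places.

λ̂_MAP = 0.667

ℓ'(λ) = 8/λ − 4 − 12λ. Setting this to zero and multiplying by λ: 12λ² + 4λ − 8 = 0.
λ = (−4 + √(4² + 4·12·8)) / (2·12) = (−4 + √400) / 24 = (−4 + 20)/24 = 2/3.
ℓ''(λ) = −8/λ² − 12 < 0, confirming a maximum.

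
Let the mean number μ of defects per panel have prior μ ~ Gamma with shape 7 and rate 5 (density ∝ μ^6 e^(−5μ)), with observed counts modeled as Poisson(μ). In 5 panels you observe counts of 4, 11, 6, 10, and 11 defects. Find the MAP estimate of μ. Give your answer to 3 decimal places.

Σxᵢ = 4+11+6+10+11 = 42, with n = 5.
Posterior ∝ μ^6e^(−5μ) · μ^42e^(−5μ) = μ^48e^(−10μ), i.e. Gamma(shape=49, rate=10).
The mode of a Gamma(a, b) with a ≥ 1 (shape–rate) is (a−1)/b = 48/10 ≈ 4.800.

μ̂_MAP = 4.800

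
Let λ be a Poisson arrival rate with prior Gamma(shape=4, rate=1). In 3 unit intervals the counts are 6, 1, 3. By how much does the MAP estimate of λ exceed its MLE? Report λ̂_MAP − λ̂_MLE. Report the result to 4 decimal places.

MAP − MLE = -0.0833

Σxᵢ = 10. Posterior is Gamma(14, 4); MAP = (14−1)/4 = 13/4 ≈ 3.25000.
MLE = x̄ = 10/3 ≈ 3.33333.
Difference = 13/4 − 10/3 = -1/12 ≈ -0.0833.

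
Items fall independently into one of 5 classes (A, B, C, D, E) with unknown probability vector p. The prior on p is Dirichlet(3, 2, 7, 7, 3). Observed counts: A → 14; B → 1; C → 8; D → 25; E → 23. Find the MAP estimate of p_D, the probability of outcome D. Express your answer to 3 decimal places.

The posterior is Dirichlet(αᵢ + nᵢ) = Dirichlet(17, 3, 15, 32, 26).
For a Dirichlet(a₁,…,a_K) with all aᵢ > 1, the mode has j-th component (aⱼ − 1)/(Σaᵢ − K).
Here Σaᵢ = 93 and K = 5, so p_D = (32 − 1)/(93 − 5) = 31/88 ≈ 0.352.

MAP estimate of p_D = 0.352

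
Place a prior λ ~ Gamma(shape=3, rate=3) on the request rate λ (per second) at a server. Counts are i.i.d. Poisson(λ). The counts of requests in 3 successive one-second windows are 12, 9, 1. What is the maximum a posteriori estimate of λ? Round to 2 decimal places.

λ̂_MAP = 4.00

Σxᵢ = 12+9+1 = 22, with n = 3.
Posterior ∝ λ^2e^(−3λ) · λ^22e^(−3λ) = λ^24e^(−6λ), i.e. Gamma(shape=25, rate=6).
The mode of a Gamma(a, b) with a ≥ 1 (shape–rate) is (a−1)/b = 24/6 ≈ 4.00.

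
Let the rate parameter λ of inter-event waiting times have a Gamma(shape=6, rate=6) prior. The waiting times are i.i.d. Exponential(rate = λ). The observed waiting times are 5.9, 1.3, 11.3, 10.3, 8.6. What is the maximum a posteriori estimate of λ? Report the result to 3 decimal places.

The Exponential(rate=λ) likelihood is ∝ λ^n e^(−λΣtᵢ). Here n = 5 and Σtᵢ = 5.9 + 1.3 + 11.3 + 10.3 + 8.6 = 37.4.
Posterior ∝ λ^5e^(−6λ) · λ^5e^(−37.4λ) = λ^10e^(−43.4λ), i.e. Gamma(11, 43.4).
Mode = (a−1)/b = 10/43.4 ≈ 0.230.

λ̂_MAP = 0.230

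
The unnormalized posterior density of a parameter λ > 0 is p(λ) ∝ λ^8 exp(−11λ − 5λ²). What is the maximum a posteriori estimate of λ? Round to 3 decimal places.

ℓ'(λ) = 8/λ − 11 − 10λ. Setting this to zero and multiplying by λ: 10λ² + 11λ − 8 = 0.
λ = (−11 + √(11² + 4·10·8)) / (2·10) = (−11 + √441) / 20 = (−11 + 21)/20 = 1/2.
ℓ''(λ) = −8/λ² − 10 < 0, confirming a maximum.

λ̂_MAP = 0.500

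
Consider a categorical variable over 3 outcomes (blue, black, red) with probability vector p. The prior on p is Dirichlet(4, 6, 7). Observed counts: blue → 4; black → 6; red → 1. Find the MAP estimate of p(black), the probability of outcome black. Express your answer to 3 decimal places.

MAP estimate of p(black) = 0.440

The posterior is Dirichlet(αᵢ + nᵢ) = Dirichlet(8, 12, 8).
For a Dirichlet(a₁,…,a_K) with all aᵢ > 1, the mode has j-th component (aⱼ − 1)/(Σaᵢ − K).
Here Σaᵢ = 28 and K = 3, so p(black) = (12 − 1)/(28 − 3) = 11/25 ≈ 0.440.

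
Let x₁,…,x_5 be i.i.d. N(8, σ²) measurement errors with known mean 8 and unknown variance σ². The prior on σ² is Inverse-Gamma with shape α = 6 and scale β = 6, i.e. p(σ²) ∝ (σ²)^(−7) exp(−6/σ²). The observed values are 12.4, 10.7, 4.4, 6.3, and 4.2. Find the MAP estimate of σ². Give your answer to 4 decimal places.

Sum of squared deviations about the known mean: SS = (12.4−8)² + (10.7−8)² + (4.4−8)² + (6.3−8)² + (4.2−8)² = 56.94.
The Normal likelihood contributes (σ²)^(−n/2) exp(−SS/(2σ²)), so the posterior is Inverse-Gamma(α + n/2, β + SS/2) = Inverse-Gamma(8.5, 34.47).
The mode of Inverse-Gamma(a, b) is b/(a+1) = 34.47/9.5 ≈ 3.6284.

σ̂²_MAP = 3.6284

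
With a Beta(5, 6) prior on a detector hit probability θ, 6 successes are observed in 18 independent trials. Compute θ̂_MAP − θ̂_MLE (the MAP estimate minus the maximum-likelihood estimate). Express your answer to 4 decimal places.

MAP − MLE = 0.0370

Posterior is Beta(11, 18); MAP = (11−1)/(29−2) = 10/27 ≈ 0.37037.
MLE ignores the prior: θ̂_MLE = k/n = 6/18 ≈ 0.33333.
Difference = 10/27 − 6/18 = 1/27 ≈ 0.0370.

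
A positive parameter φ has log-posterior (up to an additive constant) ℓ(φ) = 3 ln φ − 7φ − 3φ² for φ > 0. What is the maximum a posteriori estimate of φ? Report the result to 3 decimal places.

φ̂_MAP = 0.333

ℓ'(φ) = 3/φ − 7 − 6φ. Setting this to zero and multiplying by φ: 6φ² + 7φ − 3 = 0.
φ = (−7 + √(7² + 4·6·3)) / (2·6) = (−7 + √121) / 12 = (−7 + 11)/12 = 1/3.
ℓ''(φ) = −3/φ² − 6 < 0, confirming a maximum.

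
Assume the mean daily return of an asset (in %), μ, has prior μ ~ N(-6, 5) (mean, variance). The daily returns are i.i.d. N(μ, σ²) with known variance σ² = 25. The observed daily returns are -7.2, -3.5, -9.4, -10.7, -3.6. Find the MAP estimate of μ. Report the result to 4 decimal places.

n = 5; x̄ = ((-7.2) + (-3.5) + (-9.4) + (-10.7) + (-3.6))/5 = -34.4/5 = -6.88.
For a Normal prior and Normal likelihood with known variance, the posterior is Normal; its mode equals its mean, the precision-weighted average.
Prior precision 1/σ₀² = 1/5 = 0.2; data precision n/σ² = 5/25 = 0.2.
μ̂ = (0.2·(-6) + 0.2·(-6.88)) / (0.2 + 0.2) = (-2.576)/0.4 = -6.4400.

μ̂_MAP = -6.4400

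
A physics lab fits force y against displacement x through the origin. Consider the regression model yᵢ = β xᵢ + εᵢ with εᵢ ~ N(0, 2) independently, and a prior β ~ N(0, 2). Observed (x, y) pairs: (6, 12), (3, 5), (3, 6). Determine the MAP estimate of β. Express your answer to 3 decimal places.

log p(β | y) = −Σ(yᵢ − βxᵢ)²/(2·2) − β²/(2·2) + const.
Setting the derivative to zero: Σxᵢ(yᵢ − βxᵢ)/2 − β/2 = 0, so β = Σxᵢyᵢ / (Σxᵢ² + σ²/τ²).
Σxᵢyᵢ = 6·12 + 3·5 + 3·6 = 105; Σxᵢ² = 54; σ²/τ² = 1.
β̂_MAP = 105 / (54 + 1) = 105/55 ≈ 1.909.

β̂_MAP = 1.909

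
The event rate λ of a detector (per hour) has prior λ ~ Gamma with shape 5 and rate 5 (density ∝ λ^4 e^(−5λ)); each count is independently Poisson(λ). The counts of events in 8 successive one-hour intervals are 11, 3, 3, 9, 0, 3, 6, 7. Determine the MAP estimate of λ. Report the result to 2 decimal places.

Σxᵢ = 11+3+3+9+0+3+6+7 = 42, with n = 8.
Posterior ∝ λ^4e^(−5λ) · λ^42e^(−8λ) = λ^46e^(−13λ), i.e. Gamma(shape=47, rate=13).
The mode of a Gamma(a, b) with a ≥ 1 (shape–rate) is (a−1)/b = 46/13 ≈ 3.54.

λ̂_MAP = 3.54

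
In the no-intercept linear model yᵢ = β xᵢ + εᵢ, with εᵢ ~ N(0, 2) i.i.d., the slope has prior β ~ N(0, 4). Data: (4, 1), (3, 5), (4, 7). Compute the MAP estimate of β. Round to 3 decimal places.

log p(β | y) = −Σ(yᵢ − βxᵢ)²/(2·2) − β²/(2·4) + const.
Setting the derivative to zero: Σxᵢ(yᵢ − βxᵢ)/2 − β/4 = 0, so β = Σxᵢyᵢ / (Σxᵢ² + σ²/τ²).
Σxᵢyᵢ = 4·1 + 3·5 + 4·7 = 47; Σxᵢ² = 41; σ²/τ² = 0.5.
β̂_MAP = 47 / (41 + 0.5) = 47/41.5 ≈ 1.133.

β̂_MAP = 1.133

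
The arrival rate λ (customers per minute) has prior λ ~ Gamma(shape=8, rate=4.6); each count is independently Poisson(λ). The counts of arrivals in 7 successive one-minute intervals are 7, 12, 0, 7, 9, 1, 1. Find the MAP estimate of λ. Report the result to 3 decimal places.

λ̂_MAP = 3.793

Σxᵢ = 7+12+0+7+9+1+1 = 37, with n = 7.
Posterior ∝ λ^7e^(−4.6λ) · λ^37e^(−7λ) = λ^44e^(−11.6λ), i.e. Gamma(shape=45, rate=11.6).
The mode of a Gamma(a, b) with a ≥ 1 (shape–rate) is (a−1)/b = 44/11.6 ≈ 3.793.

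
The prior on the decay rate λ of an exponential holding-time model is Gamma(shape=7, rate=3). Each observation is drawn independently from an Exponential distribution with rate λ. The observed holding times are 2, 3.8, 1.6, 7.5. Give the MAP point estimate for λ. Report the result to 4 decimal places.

λ̂_MAP = 0.5587

The Exponential(rate=λ) likelihood is ∝ λ^n e^(−λΣtᵢ). Here n = 4 and Σtᵢ = 2 + 3.8 + 1.6 + 7.5 = 14.9.
Posterior ∝ λ^6e^(−3λ) · λ^4e^(−14.9λ) = λ^10e^(−17.9λ), i.e. Gamma(11, 17.9).
Mode = (a−1)/b = 10/17.9 ≈ 0.5587.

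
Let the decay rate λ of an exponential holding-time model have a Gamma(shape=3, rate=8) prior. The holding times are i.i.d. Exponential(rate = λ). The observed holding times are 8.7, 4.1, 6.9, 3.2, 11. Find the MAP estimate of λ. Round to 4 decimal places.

The Exponential(rate=λ) likelihood is ∝ λ^n e^(−λΣtᵢ). Here n = 5 and Σtᵢ = 8.7 + 4.1 + 6.9 + 3.2 + 11 = 33.9.
Posterior ∝ λ^2e^(−8λ) · λ^5e^(−33.9λ) = λ^7e^(−41.9λ), i.e. Gamma(8, 41.9).
Mode = (a−1)/b = 7/41.9 ≈ 0.1671.

λ̂_MAP = 0.1671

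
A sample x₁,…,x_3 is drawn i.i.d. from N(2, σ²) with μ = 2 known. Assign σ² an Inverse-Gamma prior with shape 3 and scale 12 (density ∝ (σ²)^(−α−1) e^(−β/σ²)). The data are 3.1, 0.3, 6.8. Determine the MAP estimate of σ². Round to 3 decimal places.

Sum of squared deviations about the known mean: SS = (3.1−2)² + (0.3−2)² + (6.8−2)² = 27.14.
The Normal likelihood contributes (σ²)^(−n/2) exp(−SS/(2σ²)), so the posterior is Inverse-Gamma(α + n/2, β + SS/2) = Inverse-Gamma(4.5, 25.57).
The mode of Inverse-Gamma(a, b) is b/(a+1) = 25.57/5.5 ≈ 4.649.

σ̂²_MAP = 4.649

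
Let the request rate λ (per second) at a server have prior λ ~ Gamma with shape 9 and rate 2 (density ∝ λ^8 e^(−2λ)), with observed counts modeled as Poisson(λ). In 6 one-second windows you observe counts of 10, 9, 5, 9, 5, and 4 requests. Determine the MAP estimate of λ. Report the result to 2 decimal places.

λ̂_MAP = 6.25

Σxᵢ = 10+9+5+9+5+4 = 42, with n = 6.
Posterior ∝ λ^8e^(−2λ) · λ^42e^(−6λ) = λ^50e^(−8λ), i.e. Gamma(shape=51, rate=8).
The mode of a Gamma(a, b) with a ≥ 1 (shape–rate) is (a−1)/b = 50/8 ≈ 6.25.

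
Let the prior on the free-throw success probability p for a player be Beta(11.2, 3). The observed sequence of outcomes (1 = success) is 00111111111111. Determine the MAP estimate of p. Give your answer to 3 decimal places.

p̂_MAP = 0.847

Prior: Beta(11.2, 3).
Data: 12 successes in 14 trials (from the sequence). The binomial likelihood contributes p^12(1−p)^2, so the posterior is Beta(11.2+12, 3+2) = Beta(23.2, 5).
For Beta(a, b) with a, b > 1 the mode is (a−1)/(a+b−2) = 22.2/26.2 ≈ 0.847.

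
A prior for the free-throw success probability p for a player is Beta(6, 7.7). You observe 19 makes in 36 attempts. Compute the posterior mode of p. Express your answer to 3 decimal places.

p̂_MAP = 0.503

Prior: Beta(6, 7.7).
Data: 19 successes in 36 trials. The binomial likelihood contributes p^19(1−p)^17, so the posterior is Beta(6+19, 7.7+17) = Beta(25, 24.7).
For Beta(a, b) with a, b > 1 the mode is (a−1)/(a+b−2) = 24/47.7 ≈ 0.503.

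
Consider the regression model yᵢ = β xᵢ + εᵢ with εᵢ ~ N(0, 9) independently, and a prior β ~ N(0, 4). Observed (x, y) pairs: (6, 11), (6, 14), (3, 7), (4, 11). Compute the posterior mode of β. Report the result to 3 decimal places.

log p(β | y) = −Σ(yᵢ − βxᵢ)²/(2·9) − β²/(2·4) + const.
Setting the derivative to zero: Σxᵢ(yᵢ − βxᵢ)/9 − β/4 = 0, so β = Σxᵢyᵢ / (Σxᵢ² + σ²/τ²).
Σxᵢyᵢ = 6·11 + 6·14 + 3·7 + 4·11 = 215; Σxᵢ² = 97; σ²/τ² = 2.25.
β̂_MAP = 215 / (97 + 2.25) = 215/99.25 ≈ 2.166.

β̂_MAP = 2.166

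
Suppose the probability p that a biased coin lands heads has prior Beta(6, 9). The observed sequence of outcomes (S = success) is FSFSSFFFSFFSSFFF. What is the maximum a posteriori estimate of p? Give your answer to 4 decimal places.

p̂_MAP = 0.3793

Prior: Beta(6, 9).
Data: 6 successes in 16 trials (from the sequence). The binomial likelihood contributes p^6(1−p)^10, so the posterior is Beta(6+6, 9+10) = Beta(12, 19).
For Beta(a, b) with a, b > 1 the mode is (a−1)/(a+b−2) = 11/29 ≈ 0.3793.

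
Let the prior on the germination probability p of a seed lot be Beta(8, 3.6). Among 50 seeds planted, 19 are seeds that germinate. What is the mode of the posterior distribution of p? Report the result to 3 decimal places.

Prior: Beta(8, 3.6).
Data: 19 successes in 50 trials. The binomial likelihood contributes p^19(1−p)^31, so the posterior is Beta(8+19, 3.6+31) = Beta(27, 34.6).
For Beta(a, b) with a, b > 1 the mode is (a−1)/(a+b−2) = 26/59.6 ≈ 0.436.

p̂_MAP = 0.436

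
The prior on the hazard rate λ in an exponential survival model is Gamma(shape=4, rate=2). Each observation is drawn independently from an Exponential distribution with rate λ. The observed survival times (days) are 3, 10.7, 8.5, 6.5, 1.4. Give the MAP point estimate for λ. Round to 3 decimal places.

The Exponential(rate=λ) likelihood is ∝ λ^n e^(−λΣtᵢ). Here n = 5 and Σtᵢ = 3 + 10.7 + 8.5 + 6.5 + 1.4 = 30.1.
Posterior ∝ λ^3e^(−2λ) · λ^5e^(−30.1λ) = λ^8e^(−32.1λ), i.e. Gamma(9, 32.1).
Mode = (a−1)/b = 8/32.1 ≈ 0.249.

λ̂_MAP = 0.249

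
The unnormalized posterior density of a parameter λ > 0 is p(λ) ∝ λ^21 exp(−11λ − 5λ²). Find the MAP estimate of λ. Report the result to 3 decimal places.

λ̂_MAP = 1.000

ℓ'(λ) = 21/λ − 11 − 10λ. Setting this to zero and multiplying by λ: 10λ² + 11λ − 21 = 0.
λ = (−11 + √(11² + 4·10·21)) / (2·10) = (−11 + √961) / 20 = (−11 + 31)/20 = 1.
ℓ''(λ) = −21/λ² − 10 < 0, confirming a maximum.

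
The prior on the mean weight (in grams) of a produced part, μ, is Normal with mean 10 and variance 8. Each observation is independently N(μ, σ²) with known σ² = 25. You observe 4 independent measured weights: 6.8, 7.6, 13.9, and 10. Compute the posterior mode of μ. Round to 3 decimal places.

n = 4; x̄ = (6.8 + 7.6 + 13.9 + 10)/4 = 38.3/4 = 9.575.
For a Normal prior and Normal likelihood with known variance, the posterior is Normal; its mode equals its mean, the precision-weighted average.
Prior precision 1/σ₀² = 1/8 = 0.125; data precision n/σ² = 4/25 = 0.16.
μ̂ = (0.125·10 + 0.16·9.575) / (0.125 + 0.16) = 2.782/0.285 = 2782/285 ≈ 9.761.

μ̂_MAP = 9.761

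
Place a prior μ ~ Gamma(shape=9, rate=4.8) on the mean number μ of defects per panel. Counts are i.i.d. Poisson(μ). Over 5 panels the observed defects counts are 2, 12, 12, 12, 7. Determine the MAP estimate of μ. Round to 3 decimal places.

Σxᵢ = 2+12+12+12+7 = 45, with n = 5.
Posterior ∝ μ^8e^(−4.8μ) · μ^45e^(−5μ) = μ^53e^(−9.8μ), i.e. Gamma(shape=54, rate=9.8).
The mode of a Gamma(a, b) with a ≥ 1 (shape–rate) is (a−1)/b = 53/9.8 ≈ 5.408.

μ̂_MAP = 5.408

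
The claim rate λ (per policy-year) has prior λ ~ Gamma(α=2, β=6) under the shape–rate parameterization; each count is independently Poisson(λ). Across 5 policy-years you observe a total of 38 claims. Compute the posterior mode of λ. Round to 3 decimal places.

Σxᵢ = 38, n = 5.
Posterior ∝ λe^(−6λ) · λ^38e^(−5λ) = λ^39e^(−11λ), i.e. Gamma(shape=40, rate=11).
The mode of a Gamma(a, b) with a ≥ 1 (shape–rate) is (a−1)/b = 39/11 ≈ 3.545.

λ̂_MAP = 3.545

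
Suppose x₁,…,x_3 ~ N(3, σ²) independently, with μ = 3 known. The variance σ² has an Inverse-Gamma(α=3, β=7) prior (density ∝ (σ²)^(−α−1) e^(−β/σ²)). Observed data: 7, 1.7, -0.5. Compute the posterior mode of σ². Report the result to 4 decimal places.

σ̂²_MAP = 3.9945

Sum of squared deviations about the known mean: SS = (7−3)² + (1.7−3)² + (-0.5−3)² = 29.94.
The Normal likelihood contributes (σ²)^(−n/2) exp(−SS/(2σ²)), so the posterior is Inverse-Gamma(α + n/2, β + SS/2) = Inverse-Gamma(4.5, 21.97).
The mode of Inverse-Gamma(a, b) is b/(a+1) = 21.97/5.5 ≈ 3.9945.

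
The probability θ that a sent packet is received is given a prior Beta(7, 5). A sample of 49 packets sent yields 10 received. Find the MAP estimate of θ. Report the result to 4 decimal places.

Prior: Beta(7, 5).
Data: 10 successes in 49 trials. The binomial likelihood contributes θ^10(1−θ)^39, so the posterior is Beta(7+10, 5+39) = Beta(17, 44).
For Beta(a, b) with a, b > 1 the mode is (a−1)/(a+b−2) = 16/59 ≈ 0.2712.

θ̂_MAP = 0.2712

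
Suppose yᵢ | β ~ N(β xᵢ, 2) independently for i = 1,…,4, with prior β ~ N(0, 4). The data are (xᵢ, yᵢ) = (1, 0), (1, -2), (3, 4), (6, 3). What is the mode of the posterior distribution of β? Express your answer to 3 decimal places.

β̂_MAP = 0.589

log p(β | y) = −Σ(yᵢ − βxᵢ)²/(2·2) − β²/(2·4) + const.
Setting the derivative to zero: Σxᵢ(yᵢ − βxᵢ)/2 − β/4 = 0, so β = Σxᵢyᵢ / (Σxᵢ² + σ²/τ²).
Σxᵢyᵢ = 1·0 + 1·(-2) + 3·4 + 6·3 = 28; Σxᵢ² = 47; σ²/τ² = 0.5.
β̂_MAP = 28 / (47 + 0.5) = 28/47.5 ≈ 0.589.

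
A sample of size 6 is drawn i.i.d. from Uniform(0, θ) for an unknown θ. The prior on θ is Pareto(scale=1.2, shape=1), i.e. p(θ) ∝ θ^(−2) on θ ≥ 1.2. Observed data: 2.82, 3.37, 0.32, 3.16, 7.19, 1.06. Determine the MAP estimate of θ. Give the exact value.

θ̂_MAP = 7.19

The Uniform(0, θ) likelihood is θ^(−n) for θ ≥ max(xᵢ), zero otherwise. Here max(xᵢ) = 7.19.
Posterior ∝ θ^(−2) · θ^(−6) = θ^(−8) on θ ≥ max(1.2, 7.19) = 7.19.
This density is strictly decreasing in θ, so the posterior mode lies at the lower boundary of the support.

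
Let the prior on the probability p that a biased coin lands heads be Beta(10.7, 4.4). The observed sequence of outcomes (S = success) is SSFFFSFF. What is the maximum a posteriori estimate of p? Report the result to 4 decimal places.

p̂_MAP = 0.6019

Prior: Beta(10.7, 4.4).
Data: 3 successes in 8 trials (from the sequence). The binomial likelihood contributes p^3(1−p)^5, so the posterior is Beta(10.7+3, 4.4+5) = Beta(13.7, 9.4).
For Beta(a, b) with a, b > 1 the mode is (a−1)/(a+b−2) = 12.7/21.1 ≈ 0.6019.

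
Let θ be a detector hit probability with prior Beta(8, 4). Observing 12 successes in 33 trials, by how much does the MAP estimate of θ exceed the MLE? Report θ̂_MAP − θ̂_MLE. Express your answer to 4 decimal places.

MAP − MLE = 0.0782

Posterior is Beta(20, 25); MAP = (20−1)/(45−2) = 19/43 ≈ 0.44186.
MLE ignores the prior: θ̂_MLE = k/n = 12/33 ≈ 0.36364.
Difference = 19/43 − 12/33 = 37/473 ≈ 0.0782.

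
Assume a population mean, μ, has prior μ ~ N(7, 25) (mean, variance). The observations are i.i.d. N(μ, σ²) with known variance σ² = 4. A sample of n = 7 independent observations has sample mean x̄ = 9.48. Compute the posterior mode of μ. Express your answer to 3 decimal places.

μ̂_MAP = 9.425

n = 7, x̄ = 9.48.
For a Normal prior and Normal likelihood with known variance, the posterior is Normal; its mode equals its mean, the precision-weighted average.
Prior precision 1/σ₀² = 1/25 = 0.04; data precision n/σ² = 7/4 = 1.75.
μ̂ = (0.04·7 + 1.75·9.48) / (0.04 + 1.75) = 16.87/1.79 = 1687/179 ≈ 9.425.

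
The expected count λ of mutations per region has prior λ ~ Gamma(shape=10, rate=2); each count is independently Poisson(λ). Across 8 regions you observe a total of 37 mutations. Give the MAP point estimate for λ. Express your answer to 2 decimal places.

Σxᵢ = 37, n = 8.
Posterior ∝ λ^9e^(−2λ) · λ^37e^(−8λ) = λ^46e^(−10λ), i.e. Gamma(shape=47, rate=10).
The mode of a Gamma(a, b) with a ≥ 1 (shape–rate) is (a−1)/b = 46/10 ≈ 4.60.

λ̂_MAP = 4.60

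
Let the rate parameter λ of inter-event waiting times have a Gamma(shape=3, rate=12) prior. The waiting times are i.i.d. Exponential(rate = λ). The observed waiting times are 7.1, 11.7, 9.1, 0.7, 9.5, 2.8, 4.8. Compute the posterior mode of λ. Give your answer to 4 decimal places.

λ̂_MAP = 0.1560

The Exponential(rate=λ) likelihood is ∝ λ^n e^(−λΣtᵢ). Here n = 7 and Σtᵢ = 7.1 + 11.7 + 9.1 + 0.7 + 9.5 + 2.8 + 4.8 = 45.7.
Posterior ∝ λ^2e^(−12λ) · λ^7e^(−45.7λ) = λ^9e^(−57.7λ), i.e. Gamma(10, 57.7).
Mode = (a−1)/b = 9/57.7 ≈ 0.1560.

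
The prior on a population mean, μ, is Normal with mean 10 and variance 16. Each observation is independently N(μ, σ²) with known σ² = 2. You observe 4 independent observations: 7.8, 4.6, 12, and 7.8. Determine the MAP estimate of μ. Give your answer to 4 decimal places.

μ̂_MAP = 8.1091

n = 4; x̄ = (7.8 + 4.6 + 12 + 7.8)/4 = 32.2/4 = 8.05.
For a Normal prior and Normal likelihood with known variance, the posterior is Normal; its mode equals its mean, the precision-weighted average.
Prior precision 1/σ₀² = 1/16 = 0.0625; data precision n/σ² = 4/2 = 2.
μ̂ = (0.0625·10 + 2·8.05) / (0.0625 + 2) = 16.725/2.0625 = 446/55 ≈ 8.1091.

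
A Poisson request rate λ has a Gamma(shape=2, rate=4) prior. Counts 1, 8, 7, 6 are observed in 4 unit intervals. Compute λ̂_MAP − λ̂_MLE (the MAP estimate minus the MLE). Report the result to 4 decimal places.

Σxᵢ = 22. Posterior is Gamma(24, 8); MAP = (24−1)/8 = 23/8 ≈ 2.87500.
MLE = x̄ = 22/4 ≈ 5.50000.
Difference = 23/8 − 22/4 = -21/8 ≈ -2.6250.

MAP − MLE = -2.6250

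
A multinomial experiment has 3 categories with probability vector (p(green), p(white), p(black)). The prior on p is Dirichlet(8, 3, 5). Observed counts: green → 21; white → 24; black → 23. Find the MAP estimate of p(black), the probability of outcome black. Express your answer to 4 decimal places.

The posterior is Dirichlet(αᵢ + nᵢ) = Dirichlet(29, 27, 28).
For a Dirichlet(a₁,…,a_K) with all aᵢ > 1, the mode has j-th component (aⱼ − 1)/(Σaᵢ − K).
Here Σaᵢ = 84 and K = 3, so p(black) = (28 − 1)/(84 − 3) = 27/81 ≈ 0.3333.

MAP estimate of p(black) = 0.3333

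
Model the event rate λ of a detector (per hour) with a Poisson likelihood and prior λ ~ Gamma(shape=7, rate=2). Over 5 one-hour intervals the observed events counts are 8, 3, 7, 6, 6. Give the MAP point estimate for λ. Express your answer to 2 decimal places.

λ̂_MAP = 5.14

Σxᵢ = 8+3+7+6+6 = 30, with n = 5.
Posterior ∝ λ^6e^(−2λ) · λ^30e^(−5λ) = λ^36e^(−7λ), i.e. Gamma(shape=37, rate=7).
The mode of a Gamma(a, b) with a ≥ 1 (shape–rate) is (a−1)/b = 36/7 ≈ 5.14.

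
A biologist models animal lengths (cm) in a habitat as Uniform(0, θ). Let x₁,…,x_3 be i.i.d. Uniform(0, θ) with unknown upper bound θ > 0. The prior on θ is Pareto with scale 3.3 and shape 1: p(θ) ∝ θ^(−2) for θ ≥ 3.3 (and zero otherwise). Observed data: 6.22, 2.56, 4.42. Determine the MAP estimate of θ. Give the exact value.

θ̂_MAP = 6.22

The Uniform(0, θ) likelihood is θ^(−n) for θ ≥ max(xᵢ), zero otherwise. Here max(xᵢ) = 6.22.
Posterior ∝ θ^(−2) · θ^(−3) = θ^(−5) on θ ≥ max(3.3, 6.22) = 6.22.
This density is strictly decreasing in θ, so the posterior mode lies at the lower boundary of the support.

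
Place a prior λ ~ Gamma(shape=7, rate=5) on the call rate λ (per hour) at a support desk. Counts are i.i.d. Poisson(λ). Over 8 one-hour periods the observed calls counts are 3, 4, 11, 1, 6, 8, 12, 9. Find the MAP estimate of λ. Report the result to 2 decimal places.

Σxᵢ = 3+4+11+1+6+8+12+9 = 54, with n = 8.
Posterior ∝ λ^6e^(−5λ) · λ^54e^(−8λ) = λ^60e^(−13λ), i.e. Gamma(shape=61, rate=13).
The mode of a Gamma(a, b) with a ≥ 1 (shape–rate) is (a−1)/b = 60/13 ≈ 4.62.

λ̂_MAP = 4.62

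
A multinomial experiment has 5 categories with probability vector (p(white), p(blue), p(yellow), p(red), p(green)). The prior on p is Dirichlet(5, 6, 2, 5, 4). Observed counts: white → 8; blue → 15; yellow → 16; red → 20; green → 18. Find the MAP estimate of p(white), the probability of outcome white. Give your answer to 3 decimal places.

MAP estimate of p(white) = 0.128

The posterior is Dirichlet(αᵢ + nᵢ) = Dirichlet(13, 21, 18, 25, 22).
For a Dirichlet(a₁,…,a_K) with all aᵢ > 1, the mode has j-th component (aⱼ − 1)/(Σaᵢ − K).
Here Σaᵢ = 99 and K = 5, so p(white) = (13 − 1)/(99 − 5) = 12/94 ≈ 0.128.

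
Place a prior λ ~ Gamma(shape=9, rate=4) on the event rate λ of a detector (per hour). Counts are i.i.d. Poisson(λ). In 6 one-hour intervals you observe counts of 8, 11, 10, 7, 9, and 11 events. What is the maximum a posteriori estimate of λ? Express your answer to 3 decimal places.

Σxᵢ = 8+11+10+7+9+11 = 56, with n = 6.
Posterior ∝ λ^8e^(−4λ) · λ^56e^(−6λ) = λ^64e^(−10λ), i.e. Gamma(shape=65, rate=10).
The mode of a Gamma(a, b) with a ≥ 1 (shape–rate) is (a−1)/b = 64/10 ≈ 6.400.

λ̂_MAP = 6.400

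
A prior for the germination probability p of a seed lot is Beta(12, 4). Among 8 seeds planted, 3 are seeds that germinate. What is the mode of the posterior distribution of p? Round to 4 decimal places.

p̂_MAP = 0.6364

Prior: Beta(12, 4).
Data: 3 successes in 8 trials. The binomial likelihood contributes p^3(1−p)^5, so the posterior is Beta(12+3, 4+5) = Beta(15, 9).
For Beta(a, b) with a, b > 1 the mode is (a−1)/(a+b−2) = 14/22 ≈ 0.6364.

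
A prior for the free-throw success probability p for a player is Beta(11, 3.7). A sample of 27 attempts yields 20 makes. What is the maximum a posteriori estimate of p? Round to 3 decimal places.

Prior: Beta(11, 3.7).
Data: 20 successes in 27 trials. The binomial likelihood contributes p^20(1−p)^7, so the posterior is Beta(11+20, 3.7+7) = Beta(31, 10.7).
For Beta(a, b) with a, b > 1 the mode is (a−1)/(a+b−2) = 30/39.7 ≈ 0.756.

p̂_MAP = 0.756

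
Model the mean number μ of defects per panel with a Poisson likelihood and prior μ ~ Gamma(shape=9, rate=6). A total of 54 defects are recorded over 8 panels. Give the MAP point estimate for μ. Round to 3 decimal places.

Σxᵢ = 54, n = 8.
Posterior ∝ μ^8e^(−6μ) · μ^54e^(−8μ) = μ^62e^(−14μ), i.e. Gamma(shape=63, rate=14).
The mode of a Gamma(a, b) with a ≥ 1 (shape–rate) is (a−1)/b = 62/14 ≈ 4.429.

μ̂_MAP = 4.429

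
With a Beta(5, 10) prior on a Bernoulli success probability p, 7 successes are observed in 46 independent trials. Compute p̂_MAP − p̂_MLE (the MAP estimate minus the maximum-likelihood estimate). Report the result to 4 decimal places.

MAP − MLE = 0.0343

Posterior is Beta(12, 49); MAP = (12−1)/(61−2) = 11/59 ≈ 0.18644.
MLE ignores the prior: p̂_MLE = k/n = 7/46 ≈ 0.15217.
Difference = 11/59 − 7/46 = 93/2714 ≈ 0.0343.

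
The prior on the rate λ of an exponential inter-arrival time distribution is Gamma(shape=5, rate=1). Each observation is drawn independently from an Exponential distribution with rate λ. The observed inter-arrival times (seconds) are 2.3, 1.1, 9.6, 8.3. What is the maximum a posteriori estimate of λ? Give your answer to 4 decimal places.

λ̂_MAP = 0.3587

The Exponential(rate=λ) likelihood is ∝ λ^n e^(−λΣtᵢ). Here n = 4 and Σtᵢ = 2.3 + 1.1 + 9.6 + 8.3 = 21.3.
Posterior ∝ λ^4e^(−1λ) · λ^4e^(−21.3λ) = λ^8e^(−22.3λ), i.e. Gamma(9, 22.3).
Mode = (a−1)/b = 8/22.3 ≈ 0.3587.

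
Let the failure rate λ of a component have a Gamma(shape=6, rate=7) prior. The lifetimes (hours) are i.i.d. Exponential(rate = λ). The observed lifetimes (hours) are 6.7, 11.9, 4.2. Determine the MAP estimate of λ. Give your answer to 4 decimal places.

The Exponential(rate=λ) likelihood is ∝ λ^n e^(−λΣtᵢ). Here n = 3 and Σtᵢ = 6.7 + 11.9 + 4.2 = 22.8.
Posterior ∝ λ^5e^(−7λ) · λ^3e^(−22.8λ) = λ^8e^(−29.8λ), i.e. Gamma(9, 29.8).
Mode = (a−1)/b = 8/29.8 ≈ 0.2685.

λ̂_MAP = 0.2685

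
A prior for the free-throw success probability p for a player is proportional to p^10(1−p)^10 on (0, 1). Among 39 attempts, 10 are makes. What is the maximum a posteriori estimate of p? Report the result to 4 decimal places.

The prior density ∝ p^10(1−p)^10 is the kernel of Beta(11, 11).
Data: 10 successes in 39 trials. The binomial likelihood contributes p^10(1−p)^29, so the posterior is Beta(11+10, 11+29) = Beta(21, 40).
For Beta(a, b) with a, b > 1 the mode is (a−1)/(a+b−2) = 20/59 ≈ 0.3390.

p̂_MAP = 0.3390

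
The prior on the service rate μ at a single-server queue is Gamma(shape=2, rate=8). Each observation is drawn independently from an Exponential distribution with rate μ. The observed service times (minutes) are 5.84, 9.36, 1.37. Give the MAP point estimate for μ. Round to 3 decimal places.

μ̂_MAP = 0.163

The Exponential(rate=μ) likelihood is ∝ μ^n e^(−μΣtᵢ). Here n = 3 and Σtᵢ = 5.84 + 9.36 + 1.37 = 16.57.
Posterior ∝ μe^(−8μ) · μ^3e^(−16.57μ) = μ^4e^(−24.57μ), i.e. Gamma(5, 24.57).
Mode = (a−1)/b = 4/24.57 ≈ 0.163.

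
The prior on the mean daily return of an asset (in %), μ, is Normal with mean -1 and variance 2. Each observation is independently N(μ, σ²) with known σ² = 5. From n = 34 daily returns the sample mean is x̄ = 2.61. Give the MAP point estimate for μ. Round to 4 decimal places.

μ̂_MAP = 2.3627

n = 34, x̄ = 2.61.
For a Normal prior and Normal likelihood with known variance, the posterior is Normal; its mode equals its mean, the precision-weighted average.
Prior precision 1/σ₀² = 1/2 = 0.5; data precision n/σ² = 34/5 = 6.8.
μ̂ = (0.5·(-1) + 6.8·2.61) / (0.5 + 6.8) = 17.248/7.3 = 4312/1825 ≈ 2.3627.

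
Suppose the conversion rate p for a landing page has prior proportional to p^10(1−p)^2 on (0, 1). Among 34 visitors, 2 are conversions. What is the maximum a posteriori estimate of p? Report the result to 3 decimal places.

p̂_MAP = 0.261

The prior density ∝ p^10(1−p)^2 is the kernel of Beta(11, 3).
Data: 2 successes in 34 trials. The binomial likelihood contributes p^2(1−p)^32, so the posterior is Beta(11+2, 3+32) = Beta(13, 35).
For Beta(a, b) with a, b > 1 the mode is (a−1)/(a+b−2) = 12/46 ≈ 0.261.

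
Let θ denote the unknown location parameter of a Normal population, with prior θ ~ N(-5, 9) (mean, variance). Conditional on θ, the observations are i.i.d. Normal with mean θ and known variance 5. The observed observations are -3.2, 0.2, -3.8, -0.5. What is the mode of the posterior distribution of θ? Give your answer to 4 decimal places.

n = 4; x̄ = ((-3.2) + 0.2 + (-3.8) + (-0.5))/4 = -7.3/4 = -1.825.
For a Normal prior and Normal likelihood with known variance, the posterior is Normal; its mode equals its mean, the precision-weighted average.
Prior precision 1/σ₀² = 1/9; data precision n/σ² = 4/5 = 0.8.
θ̂ = ((1/9)·(-5) + 0.8·(-1.825)) / (1/9 + 0.8) = (-907/450)/(41/45) = -907/410 ≈ -2.2122.

θ̂_MAP = -2.2122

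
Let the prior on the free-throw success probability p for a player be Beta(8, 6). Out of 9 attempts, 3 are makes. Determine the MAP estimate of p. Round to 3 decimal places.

Prior: Beta(8, 6).
Data: 3 successes in 9 trials. The binomial likelihood contributes p^3(1−p)^6, so the posterior is Beta(8+3, 6+6) = Beta(11, 12).
For Beta(a, b) with a, b > 1 the mode is (a−1)/(a+b−2) = 10/21 ≈ 0.476.

p̂_MAP = 0.476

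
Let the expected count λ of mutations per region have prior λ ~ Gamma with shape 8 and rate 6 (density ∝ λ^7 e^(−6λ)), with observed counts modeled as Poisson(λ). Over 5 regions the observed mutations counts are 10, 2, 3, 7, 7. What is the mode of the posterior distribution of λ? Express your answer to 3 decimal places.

λ̂_MAP = 3.273

Σxᵢ = 10+2+3+7+7 = 29, with n = 5.
Posterior ∝ λ^7e^(−6λ) · λ^29e^(−5λ) = λ^36e^(−11λ), i.e. Gamma(shape=37, rate=11).
The mode of a Gamma(a, b) with a ≥ 1 (shape–rate) is (a−1)/b = 36/11 ≈ 3.273.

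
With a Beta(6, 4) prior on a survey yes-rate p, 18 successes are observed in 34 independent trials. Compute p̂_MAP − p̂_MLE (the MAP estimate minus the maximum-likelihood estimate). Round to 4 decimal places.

Posterior is Beta(24, 20); MAP = (24−1)/(44−2) = 23/42 ≈ 0.54762.
MLE ignores the prior: p̂_MLE = k/n = 18/34 ≈ 0.52941.
Difference = 23/42 − 18/34 = 13/714 ≈ 0.0182.

MAP − MLE = 0.0182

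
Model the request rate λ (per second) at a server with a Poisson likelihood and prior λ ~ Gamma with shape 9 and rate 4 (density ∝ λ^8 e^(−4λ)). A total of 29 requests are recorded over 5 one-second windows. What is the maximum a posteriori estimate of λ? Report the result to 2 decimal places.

Σxᵢ = 29, n = 5.
Posterior ∝ λ^8e^(−4λ) · λ^29e^(−5λ) = λ^37e^(−9λ), i.e. Gamma(shape=38, rate=9).
The mode of a Gamma(a, b) with a ≥ 1 (shape–rate) is (a−1)/b = 37/9 ≈ 4.11.

λ̂_MAP = 4.11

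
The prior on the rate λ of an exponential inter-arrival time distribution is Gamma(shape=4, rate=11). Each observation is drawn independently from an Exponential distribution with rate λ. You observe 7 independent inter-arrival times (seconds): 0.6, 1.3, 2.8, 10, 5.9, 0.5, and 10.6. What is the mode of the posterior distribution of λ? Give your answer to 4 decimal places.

λ̂_MAP = 0.2342

The Exponential(rate=λ) likelihood is ∝ λ^n e^(−λΣtᵢ). Here n = 7 and Σtᵢ = 0.6 + 1.3 + 2.8 + 10 + 5.9 + 0.5 + 10.6 = 31.7.
Posterior ∝ λ^3e^(−11λ) · λ^7e^(−31.7λ) = λ^10e^(−42.7λ), i.e. Gamma(11, 42.7).
Mode = (a−1)/b = 10/42.7 ≈ 0.2342.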